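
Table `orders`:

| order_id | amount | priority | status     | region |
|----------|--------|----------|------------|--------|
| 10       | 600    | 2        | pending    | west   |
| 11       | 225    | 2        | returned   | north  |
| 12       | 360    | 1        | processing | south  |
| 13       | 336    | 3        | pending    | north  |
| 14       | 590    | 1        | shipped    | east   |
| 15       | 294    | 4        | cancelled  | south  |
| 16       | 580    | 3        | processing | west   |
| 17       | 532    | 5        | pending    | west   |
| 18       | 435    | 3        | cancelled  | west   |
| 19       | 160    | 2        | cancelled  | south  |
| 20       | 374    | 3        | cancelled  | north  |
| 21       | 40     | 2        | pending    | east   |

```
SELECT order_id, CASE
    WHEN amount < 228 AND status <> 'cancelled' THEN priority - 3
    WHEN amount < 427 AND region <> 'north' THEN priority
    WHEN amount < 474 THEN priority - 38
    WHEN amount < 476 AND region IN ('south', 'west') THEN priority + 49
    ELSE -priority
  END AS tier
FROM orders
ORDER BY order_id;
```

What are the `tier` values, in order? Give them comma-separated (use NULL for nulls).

-2, -1, 1, -35, -1, 4, -3, -5, -35, 2, -35, -1

order_id=10: ELSE → -2
order_id=11: amount < 228 AND status <> 'cancelled' → -1
order_id=12: amount < 427 AND region <> 'north' → 1
order_id=13: amount < 474 → -35
order_id=14: ELSE → -1
order_id=15: amount < 427 AND region <> 'north' → 4
order_id=16: ELSE → -3
order_id=17: ELSE → -5
order_id=18: amount < 474 → -35
order_id=19: amount < 427 AND region <> 'north' → 2
order_id=20: amount < 474 → -35
order_id=21: amount < 228 AND status <> 'cancelled' → -1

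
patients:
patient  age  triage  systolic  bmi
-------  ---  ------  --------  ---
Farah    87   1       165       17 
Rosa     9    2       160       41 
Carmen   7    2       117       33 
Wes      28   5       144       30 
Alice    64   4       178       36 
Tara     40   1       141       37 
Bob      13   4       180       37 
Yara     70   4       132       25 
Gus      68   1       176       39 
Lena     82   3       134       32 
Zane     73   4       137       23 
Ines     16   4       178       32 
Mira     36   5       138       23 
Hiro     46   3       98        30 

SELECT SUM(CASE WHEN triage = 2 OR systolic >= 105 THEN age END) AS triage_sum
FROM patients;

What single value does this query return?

593

patient=Farah: ✓ → 87
patient=Rosa: ✓ → 9
patient=Carmen: ✓ → 7
patient=Wes: ✓ → 28
patient=Alice: ✓ → 64
patient=Tara: ✓ → 40
patient=Bob: ✓ → 13
patient=Yara: ✓ → 70
patient=Gus: ✓ → 68
patient=Lena: ✓ → 82
patient=Zane: ✓ → 73
patient=Ines: ✓ → 16
patient=Mira: ✓ → 36
patient=Hiro: ✗
triage_sum = 87 + 9 + 7 + 28 + 64 + 40 + 13 + 70 + 68 + 82 + 73 + 16 + 36 = 593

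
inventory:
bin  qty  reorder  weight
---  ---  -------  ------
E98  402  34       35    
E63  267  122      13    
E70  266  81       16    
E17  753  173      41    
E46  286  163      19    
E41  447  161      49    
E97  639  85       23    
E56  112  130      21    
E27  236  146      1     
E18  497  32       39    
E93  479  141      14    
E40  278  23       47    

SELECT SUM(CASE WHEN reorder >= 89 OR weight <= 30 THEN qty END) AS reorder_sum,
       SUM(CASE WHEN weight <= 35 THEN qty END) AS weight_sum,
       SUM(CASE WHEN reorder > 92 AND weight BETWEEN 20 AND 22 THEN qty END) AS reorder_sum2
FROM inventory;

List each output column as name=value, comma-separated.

reorder_sum=3485, weight_sum=2687, reorder_sum2=112

[reorder_sum: reorder >= 89 OR weight <= 30]
bin=E98: ✗
bin=E63: ✓ → 267
bin=E70: ✓ → 266
bin=E17: ✓ → 753
bin=E46: ✓ → 286
bin=E41: ✓ → 447
bin=E97: ✓ → 639
bin=E56: ✓ → 112
bin=E27: ✓ → 236
bin=E18: ✗
bin=E93: ✓ → 479
bin=E40: ✗
reorder_sum = 267 + 266 + 753 + 286 + 447 + 639 + 112 + 236 + 479 = 3485
—
[weight_sum: weight <= 35]
bin=E98: ✓ → 402
bin=E63: ✓ → 267
bin=E70: ✓ → 266
bin=E17: ✗
bin=E46: ✓ → 286
bin=E41: ✗
bin=E97: ✓ → 639
bin=E56: ✓ → 112
bin=E27: ✓ → 236
bin=E18: ✗
bin=E93: ✓ → 479
bin=E40: ✗
weight_sum = 402 + 267 + 266 + 286 + 639 + 112 + 236 + 479 = 2687
—
[reorder_sum2: reorder > 92 AND weight BETWEEN 20 AND 22]
bin=E98: ✗
bin=E63: ✗
bin=E70: ✗
bin=E17: ✗
bin=E46: ✗
bin=E41: ✗
bin=E97: ✗
bin=E56: ✓ → 112
bin=E27: ✗
bin=E18: ✗
bin=E93: ✗
bin=E40: ✗
reorder_sum2 = 112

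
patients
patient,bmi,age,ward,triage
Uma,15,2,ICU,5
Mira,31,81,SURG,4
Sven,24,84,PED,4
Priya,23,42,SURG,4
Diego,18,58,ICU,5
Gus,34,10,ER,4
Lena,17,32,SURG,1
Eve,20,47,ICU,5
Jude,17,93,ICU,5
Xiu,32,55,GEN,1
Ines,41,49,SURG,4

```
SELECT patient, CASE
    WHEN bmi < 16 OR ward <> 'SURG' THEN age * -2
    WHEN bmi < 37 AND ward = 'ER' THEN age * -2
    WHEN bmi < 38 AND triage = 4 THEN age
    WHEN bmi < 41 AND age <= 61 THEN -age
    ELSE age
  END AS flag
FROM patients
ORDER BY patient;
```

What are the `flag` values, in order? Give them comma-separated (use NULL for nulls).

patient=Diego: bmi < 16 OR ward <> 'SURG' → -116
patient=Eve: bmi < 16 OR ward <> 'SURG' → -94
patient=Gus: bmi < 16 OR ward <> 'SURG' → -20
patient=Ines: ELSE → 49
patient=Jude: bmi < 16 OR ward <> 'SURG' → -186
patient=Lena: bmi < 41 AND age <= 61 → -32
patient=Mira: bmi < 38 AND triage = 4 → 81
patient=Priya: bmi < 38 AND triage = 4 → 42
patient=Sven: bmi < 16 OR ward <> 'SURG' → -168
patient=Uma: bmi < 16 OR ward <> 'SURG' → -4
patient=Xiu: bmi < 16 OR ward <> 'SURG' → -110

-116, -94, -20, 49, -186, -32, 81, 42, -168, -4, -110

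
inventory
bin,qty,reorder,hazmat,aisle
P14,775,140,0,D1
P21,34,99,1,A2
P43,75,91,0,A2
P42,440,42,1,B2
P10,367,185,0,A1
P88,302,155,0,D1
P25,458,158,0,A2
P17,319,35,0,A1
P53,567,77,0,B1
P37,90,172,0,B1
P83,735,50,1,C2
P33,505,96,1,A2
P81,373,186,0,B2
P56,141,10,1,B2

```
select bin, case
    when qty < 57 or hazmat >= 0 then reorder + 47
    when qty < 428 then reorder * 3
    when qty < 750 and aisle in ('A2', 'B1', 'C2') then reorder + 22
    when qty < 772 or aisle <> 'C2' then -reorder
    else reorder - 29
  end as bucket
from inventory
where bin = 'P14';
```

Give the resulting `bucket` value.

187

bin = P14: qty=775, reorder=140, hazmat=0, aisle=D1.
qty < 57 or hazmat >= 0 → true → 187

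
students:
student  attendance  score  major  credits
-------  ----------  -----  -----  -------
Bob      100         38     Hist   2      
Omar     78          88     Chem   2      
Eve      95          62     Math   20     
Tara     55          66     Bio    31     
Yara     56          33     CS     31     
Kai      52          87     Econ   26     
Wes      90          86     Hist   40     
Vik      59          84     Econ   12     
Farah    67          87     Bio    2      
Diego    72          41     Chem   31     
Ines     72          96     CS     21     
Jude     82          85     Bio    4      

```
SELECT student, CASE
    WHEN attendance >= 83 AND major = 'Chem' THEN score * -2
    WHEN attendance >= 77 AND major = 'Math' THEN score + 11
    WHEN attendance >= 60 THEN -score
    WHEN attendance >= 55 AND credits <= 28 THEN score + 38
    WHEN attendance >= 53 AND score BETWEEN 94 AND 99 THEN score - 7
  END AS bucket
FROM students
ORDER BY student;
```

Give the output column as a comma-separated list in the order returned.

student=Bob: attendance >= 60 → -38
student=Diego: attendance >= 60 → -41
student=Eve: attendance >= 77 AND major = 'Math' → 73
student=Farah: attendance >= 60 → -87
student=Ines: attendance >= 60 → -96
student=Jude: attendance >= 60 → -85
student=Kai: (no match → NULL) → NULL
student=Omar: attendance >= 60 → -88
student=Tara: (no match → NULL) → NULL
student=Vik: attendance >= 55 AND credits <= 28 → 122
student=Wes: attendance >= 60 → -86
student=Yara: (no match → NULL) → NULL

-38, -41, 73, -87, -96, -85, NULL, -88, NULL, 122, -86, NULL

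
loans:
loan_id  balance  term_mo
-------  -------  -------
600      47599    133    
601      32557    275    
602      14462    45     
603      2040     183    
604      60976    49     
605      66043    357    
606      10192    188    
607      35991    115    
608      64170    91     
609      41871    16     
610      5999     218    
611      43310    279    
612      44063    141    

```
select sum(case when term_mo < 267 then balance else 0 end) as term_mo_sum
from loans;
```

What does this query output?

327363

loan_id=600: ✓ → 47599
loan_id=601: ✗
loan_id=602: ✓ → 14462
loan_id=603: ✓ → 2040
loan_id=604: ✓ → 60976
loan_id=605: ✗
loan_id=606: ✓ → 10192
loan_id=607: ✓ → 35991
loan_id=608: ✓ → 64170
loan_id=609: ✓ → 41871
loan_id=610: ✓ → 5999
loan_id=611: ✗
loan_id=612: ✓ → 44063
term_mo_sum = 47599 + 14462 + 2040 + 60976 + 10192 + 35991 + 64170 + 41871 + 5999 + 44063 = 327363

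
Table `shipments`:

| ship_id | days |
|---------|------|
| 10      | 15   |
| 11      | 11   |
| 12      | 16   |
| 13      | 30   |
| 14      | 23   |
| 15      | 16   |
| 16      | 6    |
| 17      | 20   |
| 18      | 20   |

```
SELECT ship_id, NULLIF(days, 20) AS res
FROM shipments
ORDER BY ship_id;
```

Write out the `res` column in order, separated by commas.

ship_id=10: days=15 vs 20: differ → 15
ship_id=11: days=11 vs 20: differ → 11
ship_id=12: days=16 vs 20: differ → 16
ship_id=13: days=30 vs 20: differ → 30
ship_id=14: days=23 vs 20: differ → 23
ship_id=15: days=16 vs 20: differ → 16
ship_id=16: days=6 vs 20: differ → 6
ship_id=17: days=20 vs 20: equal → NULL
ship_id=18: days=20 vs 20: equal → NULL

15, 11, 16, 30, 23, 16, 6, NULL, NULL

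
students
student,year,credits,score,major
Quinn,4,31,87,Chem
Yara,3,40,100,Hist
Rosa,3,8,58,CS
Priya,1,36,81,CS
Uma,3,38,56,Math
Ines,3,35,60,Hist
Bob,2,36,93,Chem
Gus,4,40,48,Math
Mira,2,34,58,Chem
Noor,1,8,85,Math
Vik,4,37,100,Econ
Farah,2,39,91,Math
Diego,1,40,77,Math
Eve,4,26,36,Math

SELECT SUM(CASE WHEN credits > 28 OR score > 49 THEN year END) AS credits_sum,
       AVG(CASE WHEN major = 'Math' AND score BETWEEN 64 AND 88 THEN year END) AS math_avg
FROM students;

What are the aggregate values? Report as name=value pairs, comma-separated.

credits_sum=33, math_avg=1

[credits_sum: credits > 28 OR score > 49]
student=Quinn: ✓ → 4
student=Yara: ✓ → 3
student=Rosa: ✓ → 3
student=Priya: ✓ → 1
student=Uma: ✓ → 3
student=Ines: ✓ → 3
student=Bob: ✓ → 2
student=Gus: ✓ → 4
student=Mira: ✓ → 2
student=Noor: ✓ → 1
student=Vik: ✓ → 4
student=Farah: ✓ → 2
student=Diego: ✓ → 1
student=Eve: ✗
credits_sum = 4 + 3 + 3 + 1 + 3 + 3 + 2 + 4 + 2 + 1 + 4 + 2 + 1 = 33
—
[math_avg: major = 'Math' AND score BETWEEN 64 AND 88]
student=Quinn: ✗
student=Yara: ✗
student=Rosa: ✗
student=Priya: ✗
student=Uma: ✗
student=Ines: ✗
student=Bob: ✗
student=Gus: ✗
student=Mira: ✗
student=Noor: ✓ → 1
student=Vik: ✗
student=Farah: ✗
student=Diego: ✓ → 1
student=Eve: ✗
math_avg = (1 + 1) / 2 = 1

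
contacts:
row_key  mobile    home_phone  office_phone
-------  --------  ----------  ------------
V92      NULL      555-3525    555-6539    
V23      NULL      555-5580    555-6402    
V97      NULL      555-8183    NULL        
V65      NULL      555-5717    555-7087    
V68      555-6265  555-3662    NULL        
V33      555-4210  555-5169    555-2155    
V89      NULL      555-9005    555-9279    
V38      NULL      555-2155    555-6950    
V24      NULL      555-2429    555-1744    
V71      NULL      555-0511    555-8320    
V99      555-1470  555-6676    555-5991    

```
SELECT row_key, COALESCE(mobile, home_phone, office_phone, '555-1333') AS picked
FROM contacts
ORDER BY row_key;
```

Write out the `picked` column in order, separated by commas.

row_key=V23: mobile=NULL, home_phone=555-5580 → 555-5580
row_key=V24: mobile=NULL, home_phone=555-2429 → 555-2429
row_key=V33: mobile=555-4210 → 555-4210
row_key=V38: mobile=NULL, home_phone=555-2155 → 555-2155
row_key=V65: mobile=NULL, home_phone=555-5717 → 555-5717
row_key=V68: mobile=555-6265 → 555-6265
row_key=V71: mobile=NULL, home_phone=555-0511 → 555-0511
row_key=V89: mobile=NULL, home_phone=555-9005 → 555-9005
row_key=V92: mobile=NULL, home_phone=555-3525 → 555-3525
row_key=V97: mobile=NULL, home_phone=555-8183 → 555-8183
row_key=V99: mobile=555-1470 → 555-1470

555-5580, 555-2429, 555-4210, 555-2155, 555-5717, 555-6265, 555-0511, 555-9005, 555-3525, 555-8183, 555-1470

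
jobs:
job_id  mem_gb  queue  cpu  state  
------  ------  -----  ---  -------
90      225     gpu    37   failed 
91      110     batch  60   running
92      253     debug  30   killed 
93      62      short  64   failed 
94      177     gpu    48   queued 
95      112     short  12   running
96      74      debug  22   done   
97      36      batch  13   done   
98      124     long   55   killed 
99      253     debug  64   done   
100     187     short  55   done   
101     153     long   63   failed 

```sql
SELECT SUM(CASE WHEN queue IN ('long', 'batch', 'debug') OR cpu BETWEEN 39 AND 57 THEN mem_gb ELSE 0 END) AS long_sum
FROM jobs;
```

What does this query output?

1367

job_id=90: ✗
job_id=91: ✓ → 110
job_id=92: ✓ → 253
job_id=93: ✗
job_id=94: ✓ → 177
job_id=95: ✗
job_id=96: ✓ → 74
job_id=97: ✓ → 36
job_id=98: ✓ → 124
job_id=99: ✓ → 253
job_id=100: ✓ → 187
job_id=101: ✓ → 153
long_sum = 110 + 253 + 177 + 74 + 36 + 124 + 253 + 187 + 153 = 1367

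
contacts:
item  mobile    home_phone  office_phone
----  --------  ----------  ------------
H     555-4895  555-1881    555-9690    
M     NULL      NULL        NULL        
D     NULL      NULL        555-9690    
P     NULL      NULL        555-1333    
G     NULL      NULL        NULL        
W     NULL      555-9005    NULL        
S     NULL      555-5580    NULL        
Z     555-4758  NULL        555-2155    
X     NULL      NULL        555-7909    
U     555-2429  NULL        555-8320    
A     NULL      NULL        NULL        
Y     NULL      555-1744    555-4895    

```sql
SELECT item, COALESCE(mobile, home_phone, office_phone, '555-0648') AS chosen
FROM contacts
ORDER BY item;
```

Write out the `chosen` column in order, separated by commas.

555-0648, 555-9690, 555-0648, 555-4895, 555-0648, 555-1333, 555-5580, 555-2429, 555-9005, 555-7909, 555-1744, 555-4758

item=A: mobile=NULL, home_phone=NULL, office_phone=NULL, → literal 555-0648 → 555-0648
item=D: mobile=NULL, home_phone=NULL, office_phone=555-9690 → 555-9690
item=G: mobile=NULL, home_phone=NULL, office_phone=NULL, → literal 555-0648 → 555-0648
item=H: mobile=555-4895 → 555-4895
item=M: mobile=NULL, home_phone=NULL, office_phone=NULL, → literal 555-0648 → 555-0648
item=P: mobile=NULL, home_phone=NULL, office_phone=555-1333 → 555-1333
item=S: mobile=NULL, home_phone=555-5580 → 555-5580
item=U: mobile=555-2429 → 555-2429
item=W: mobile=NULL, home_phone=555-9005 → 555-9005
item=X: mobile=NULL, home_phone=NULL, office_phone=555-7909 → 555-7909
item=Y: mobile=NULL, home_phone=555-1744 → 555-1744
item=Z: mobile=555-4758 → 555-4758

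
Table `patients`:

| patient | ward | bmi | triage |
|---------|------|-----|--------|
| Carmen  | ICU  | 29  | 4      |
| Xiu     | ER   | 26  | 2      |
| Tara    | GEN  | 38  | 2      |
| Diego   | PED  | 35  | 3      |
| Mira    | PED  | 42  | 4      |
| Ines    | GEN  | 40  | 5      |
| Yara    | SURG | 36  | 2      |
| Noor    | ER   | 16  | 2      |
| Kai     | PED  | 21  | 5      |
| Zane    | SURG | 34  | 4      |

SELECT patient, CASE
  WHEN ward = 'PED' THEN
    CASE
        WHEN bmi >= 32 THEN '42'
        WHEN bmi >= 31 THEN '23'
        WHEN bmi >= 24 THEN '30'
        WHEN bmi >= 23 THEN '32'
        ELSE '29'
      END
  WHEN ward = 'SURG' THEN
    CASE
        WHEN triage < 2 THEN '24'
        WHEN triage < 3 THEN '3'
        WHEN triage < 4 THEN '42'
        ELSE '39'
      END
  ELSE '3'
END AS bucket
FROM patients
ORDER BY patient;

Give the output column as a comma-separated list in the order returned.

3, 42, 3, 29, 42, 3, 3, 3, 3, 39

patient=Carmen: ward='ICU' → outer ELSE → 3
patient=Diego: ward='PED' → inner[bmi >= 32] → 42
patient=Ines: ward='GEN' → outer ELSE → 3
patient=Kai: ward='PED' → inner[ELSE] → 29
patient=Mira: ward='PED' → inner[bmi >= 32] → 42
patient=Noor: ward='ER' → outer ELSE → 3
patient=Tara: ward='GEN' → outer ELSE → 3
patient=Xiu: ward='ER' → outer ELSE → 3
patient=Yara: ward='SURG' → inner[triage < 3] → 3
patient=Zane: ward='SURG' → inner[ELSE] → 39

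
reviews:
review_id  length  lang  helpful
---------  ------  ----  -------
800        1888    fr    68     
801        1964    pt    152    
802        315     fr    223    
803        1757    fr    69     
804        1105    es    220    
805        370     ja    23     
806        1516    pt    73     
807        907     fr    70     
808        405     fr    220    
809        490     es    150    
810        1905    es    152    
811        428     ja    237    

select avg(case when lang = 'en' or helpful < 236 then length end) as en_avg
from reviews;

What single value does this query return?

review_id=800: ✓ → 1888
review_id=801: ✓ → 1964
review_id=802: ✓ → 315
review_id=803: ✓ → 1757
review_id=804: ✓ → 1105
review_id=805: ✓ → 370
review_id=806: ✓ → 1516
review_id=807: ✓ → 907
review_id=808: ✓ → 405
review_id=809: ✓ → 490
review_id=810: ✓ → 1905
review_id=811: ✗
en_avg = (1888 + 1964 + 315 + 1757 + 1105 + 370 + 1516 + 907 + 405 + 490 + 1905) / 11 = 1147.4545454545

1147.4545454545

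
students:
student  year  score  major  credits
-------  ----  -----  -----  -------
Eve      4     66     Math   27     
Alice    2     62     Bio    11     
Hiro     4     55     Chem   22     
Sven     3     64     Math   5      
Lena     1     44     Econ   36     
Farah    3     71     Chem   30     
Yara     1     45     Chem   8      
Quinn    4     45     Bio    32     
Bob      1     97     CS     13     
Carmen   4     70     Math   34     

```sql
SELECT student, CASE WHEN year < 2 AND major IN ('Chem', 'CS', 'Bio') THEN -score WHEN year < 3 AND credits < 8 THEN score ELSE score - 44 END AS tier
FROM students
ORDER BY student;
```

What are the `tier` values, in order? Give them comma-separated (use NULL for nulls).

student=Alice: ELSE → 18
student=Bob: year < 2 AND major IN ('Chem', 'CS', 'Bio') → -97
student=Carmen: ELSE → 26
student=Eve: ELSE → 22
student=Farah: ELSE → 27
student=Hiro: ELSE → 11
student=Lena: ELSE → 0
student=Quinn: ELSE → 1
student=Sven: ELSE → 20
student=Yara: year < 2 AND major IN ('Chem', 'CS', 'Bio') → -45

18, -97, 26, 22, 27, 11, 0, 1, 20, -45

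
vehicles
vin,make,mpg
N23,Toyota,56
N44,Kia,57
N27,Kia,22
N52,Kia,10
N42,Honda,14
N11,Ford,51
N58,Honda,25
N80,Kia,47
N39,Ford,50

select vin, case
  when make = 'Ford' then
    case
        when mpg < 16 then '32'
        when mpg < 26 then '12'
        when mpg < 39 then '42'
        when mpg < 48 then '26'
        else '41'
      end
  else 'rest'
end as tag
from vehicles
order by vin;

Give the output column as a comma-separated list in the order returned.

41, rest, rest, 41, rest, rest, rest, rest, rest

vin=N11: make='Ford' → inner[ELSE] → 41
vin=N23: make='Toyota' → outer ELSE → rest
vin=N27: make='Kia' → outer ELSE → rest
vin=N39: make='Ford' → inner[ELSE] → 41
vin=N42: make='Honda' → outer ELSE → rest
vin=N44: make='Kia' → outer ELSE → rest
vin=N52: make='Kia' → outer ELSE → rest
vin=N58: make='Honda' → outer ELSE → rest
vin=N80: make='Kia' → outer ELSE → rest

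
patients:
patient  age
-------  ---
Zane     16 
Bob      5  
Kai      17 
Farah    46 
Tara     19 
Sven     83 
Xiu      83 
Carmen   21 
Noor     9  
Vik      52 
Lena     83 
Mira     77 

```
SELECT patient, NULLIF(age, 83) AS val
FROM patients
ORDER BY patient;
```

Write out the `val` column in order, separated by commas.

5, 21, 46, 17, NULL, 77, 9, NULL, 19, 52, NULL, 16

patient=Bob: age=5 vs 83: differ → 5
patient=Carmen: age=21 vs 83: differ → 21
patient=Farah: age=46 vs 83: differ → 46
patient=Kai: age=17 vs 83: differ → 17
patient=Lena: age=83 vs 83: equal → NULL
patient=Mira: age=77 vs 83: differ → 77
patient=Noor: age=9 vs 83: differ → 9
patient=Sven: age=83 vs 83: equal → NULL
patient=Tara: age=19 vs 83: differ → 19
patient=Vik: age=52 vs 83: differ → 52
patient=Xiu: age=83 vs 83: equal → NULL
patient=Zane: age=16 vs 83: differ → 16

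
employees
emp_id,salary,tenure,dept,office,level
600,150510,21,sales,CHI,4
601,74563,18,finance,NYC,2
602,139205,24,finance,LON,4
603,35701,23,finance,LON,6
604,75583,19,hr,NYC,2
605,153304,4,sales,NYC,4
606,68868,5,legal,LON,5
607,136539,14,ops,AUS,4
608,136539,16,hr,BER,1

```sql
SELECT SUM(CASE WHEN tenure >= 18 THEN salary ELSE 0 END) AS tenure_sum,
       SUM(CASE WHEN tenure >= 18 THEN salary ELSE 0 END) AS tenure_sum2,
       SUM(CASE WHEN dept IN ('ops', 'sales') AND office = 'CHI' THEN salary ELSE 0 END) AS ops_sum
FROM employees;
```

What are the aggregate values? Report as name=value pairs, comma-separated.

tenure_sum=475562, tenure_sum2=475562, ops_sum=150510

[tenure_sum: tenure >= 18]
emp_id=600: ✓ → 150510
emp_id=601: ✓ → 74563
emp_id=602: ✓ → 139205
emp_id=603: ✓ → 35701
emp_id=604: ✓ → 75583
emp_id=605: ✗
emp_id=606: ✗
emp_id=607: ✗
emp_id=608: ✗
tenure_sum = 150510 + 74563 + 139205 + 35701 + 75583 = 475562
—
[tenure_sum2: tenure >= 18]
emp_id=600: ✓ → 150510
emp_id=601: ✓ → 74563
emp_id=602: ✓ → 139205
emp_id=603: ✓ → 35701
emp_id=604: ✓ → 75583
emp_id=605: ✗
emp_id=606: ✗
emp_id=607: ✗
emp_id=608: ✗
tenure_sum2 = 150510 + 74563 + 139205 + 35701 + 75583 = 475562
—
[ops_sum: dept IN ('ops', 'sales') AND office = 'CHI']
emp_id=600: ✓ → 150510
emp_id=601: ✗
emp_id=602: ✗
emp_id=603: ✗
emp_id=604: ✗
emp_id=605: ✗
emp_id=606: ✗
emp_id=607: ✗
emp_id=608: ✗
ops_sum = 150510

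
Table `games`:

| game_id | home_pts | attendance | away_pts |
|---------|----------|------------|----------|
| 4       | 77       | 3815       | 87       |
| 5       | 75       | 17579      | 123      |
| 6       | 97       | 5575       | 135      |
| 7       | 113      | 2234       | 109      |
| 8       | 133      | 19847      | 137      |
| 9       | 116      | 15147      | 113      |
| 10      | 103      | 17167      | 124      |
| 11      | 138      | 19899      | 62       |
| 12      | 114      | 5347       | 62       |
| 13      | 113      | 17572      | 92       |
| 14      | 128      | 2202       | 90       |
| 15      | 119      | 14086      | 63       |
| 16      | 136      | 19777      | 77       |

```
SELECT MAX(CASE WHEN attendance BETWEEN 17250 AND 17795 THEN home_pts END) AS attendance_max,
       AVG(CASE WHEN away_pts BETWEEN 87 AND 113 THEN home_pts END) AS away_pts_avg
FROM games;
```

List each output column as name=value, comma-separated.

[attendance_max: attendance BETWEEN 17250 AND 17795]
game_id=4: ✗
game_id=5: ✓ → 75
game_id=6: ✗
game_id=7: ✗
game_id=8: ✗
game_id=9: ✗
game_id=10: ✗
game_id=11: ✗
game_id=12: ✗
game_id=13: ✓ → 113
game_id=14: ✗
game_id=15: ✗
game_id=16: ✗
attendance_max = MAX(75, 113) = 113
—
[away_pts_avg: away_pts BETWEEN 87 AND 113]
game_id=4: ✓ → 77
game_id=5: ✗
game_id=6: ✗
game_id=7: ✓ → 113
game_id=8: ✗
game_id=9: ✓ → 116
game_id=10: ✗
game_id=11: ✗
game_id=12: ✗
game_id=13: ✓ → 113
game_id=14: ✓ → 128
game_id=15: ✗
game_id=16: ✗
away_pts_avg = (77 + 113 + 116 + 113 + 128) / 5 = 109.4

attendance_max=113, away_pts_avg=109.4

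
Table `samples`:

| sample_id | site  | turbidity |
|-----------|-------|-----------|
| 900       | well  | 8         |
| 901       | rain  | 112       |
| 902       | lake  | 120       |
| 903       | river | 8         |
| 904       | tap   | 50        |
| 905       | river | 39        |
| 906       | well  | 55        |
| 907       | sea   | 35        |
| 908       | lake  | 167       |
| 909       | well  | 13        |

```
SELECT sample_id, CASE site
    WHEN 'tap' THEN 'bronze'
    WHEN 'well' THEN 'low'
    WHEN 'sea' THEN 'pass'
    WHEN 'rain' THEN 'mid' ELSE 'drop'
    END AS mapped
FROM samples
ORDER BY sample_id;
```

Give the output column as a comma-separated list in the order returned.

low, mid, drop, drop, bronze, drop, low, pass, drop, low

sample_id=900: site='well' → low
sample_id=901: site='rain' → mid
sample_id=902: ELSE → drop
sample_id=903: ELSE → drop
sample_id=904: site='tap' → bronze
sample_id=905: ELSE → drop
sample_id=906: site='well' → low
sample_id=907: site='sea' → pass
sample_id=908: ELSE → drop
sample_id=909: site='well' → low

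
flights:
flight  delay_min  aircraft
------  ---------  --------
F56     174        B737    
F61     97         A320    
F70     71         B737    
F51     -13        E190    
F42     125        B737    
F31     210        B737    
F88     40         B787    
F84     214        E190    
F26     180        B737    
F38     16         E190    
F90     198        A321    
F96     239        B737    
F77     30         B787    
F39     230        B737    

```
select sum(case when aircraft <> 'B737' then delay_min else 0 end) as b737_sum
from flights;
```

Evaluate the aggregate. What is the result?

582

flight=F56: ✗
flight=F61: ✓ → 97
flight=F70: ✗
flight=F51: ✓ → -13
flight=F42: ✗
flight=F31: ✗
flight=F88: ✓ → 40
flight=F84: ✓ → 214
flight=F26: ✗
flight=F38: ✓ → 16
flight=F90: ✓ → 198
flight=F96: ✗
flight=F77: ✓ → 30
flight=F39: ✗
b737_sum = 97 + -13 + 40 + 214 + 16 + 198 + 30 = 582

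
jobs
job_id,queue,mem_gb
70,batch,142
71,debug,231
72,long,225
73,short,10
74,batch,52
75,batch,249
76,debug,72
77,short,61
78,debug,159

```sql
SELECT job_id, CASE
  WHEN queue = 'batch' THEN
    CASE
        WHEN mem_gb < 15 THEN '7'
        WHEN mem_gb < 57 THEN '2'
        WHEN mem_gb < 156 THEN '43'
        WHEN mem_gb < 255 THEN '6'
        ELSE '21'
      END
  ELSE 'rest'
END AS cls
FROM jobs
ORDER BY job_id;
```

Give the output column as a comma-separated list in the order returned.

job_id=70: queue='batch' → inner[mem_gb < 156] → 43
job_id=71: queue='debug' → outer ELSE → rest
job_id=72: queue='long' → outer ELSE → rest
job_id=73: queue='short' → outer ELSE → rest
job_id=74: queue='batch' → inner[mem_gb < 57] → 2
job_id=75: queue='batch' → inner[mem_gb < 255] → 6
job_id=76: queue='debug' → outer ELSE → rest
job_id=77: queue='short' → outer ELSE → rest
job_id=78: queue='debug' → outer ELSE → rest

43, rest, rest, rest, 2, 6, rest, rest, rest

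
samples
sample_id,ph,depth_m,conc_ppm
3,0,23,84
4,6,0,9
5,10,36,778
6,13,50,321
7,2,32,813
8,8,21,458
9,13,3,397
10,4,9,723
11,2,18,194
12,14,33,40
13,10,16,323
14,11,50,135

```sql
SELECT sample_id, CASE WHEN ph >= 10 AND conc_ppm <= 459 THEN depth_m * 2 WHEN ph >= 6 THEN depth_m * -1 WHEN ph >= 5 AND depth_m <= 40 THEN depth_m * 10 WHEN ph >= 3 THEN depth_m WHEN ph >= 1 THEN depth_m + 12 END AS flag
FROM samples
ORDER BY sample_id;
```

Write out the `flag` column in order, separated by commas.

NULL, 0, -36, 100, 44, -21, 6, 9, 30, 66, 32, 100

sample_id=3: (no match → NULL) → NULL
sample_id=4: ph >= 6 → 0
sample_id=5: ph >= 6 → -36
sample_id=6: ph >= 10 AND conc_ppm <= 459 → 100
sample_id=7: ph >= 1 → 44
sample_id=8: ph >= 6 → -21
sample_id=9: ph >= 10 AND conc_ppm <= 459 → 6
sample_id=10: ph >= 3 → 9
sample_id=11: ph >= 1 → 30
sample_id=12: ph >= 10 AND conc_ppm <= 459 → 66
sample_id=13: ph >= 10 AND conc_ppm <= 459 → 32
sample_id=14: ph >= 10 AND conc_ppm <= 459 → 100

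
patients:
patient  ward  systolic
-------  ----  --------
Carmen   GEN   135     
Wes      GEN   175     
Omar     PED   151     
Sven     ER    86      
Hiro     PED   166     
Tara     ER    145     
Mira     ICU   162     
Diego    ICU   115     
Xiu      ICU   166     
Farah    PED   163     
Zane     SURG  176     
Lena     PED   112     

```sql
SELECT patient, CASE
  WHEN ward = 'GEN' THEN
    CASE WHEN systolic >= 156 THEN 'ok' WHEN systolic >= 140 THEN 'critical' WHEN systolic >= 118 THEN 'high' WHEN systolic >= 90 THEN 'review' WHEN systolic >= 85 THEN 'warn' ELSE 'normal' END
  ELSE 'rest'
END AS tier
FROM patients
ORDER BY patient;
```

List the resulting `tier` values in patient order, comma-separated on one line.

patient=Carmen: ward='GEN' → inner[systolic >= 118] → high
patient=Diego: ward='ICU' → outer ELSE → rest
patient=Farah: ward='PED' → outer ELSE → rest
patient=Hiro: ward='PED' → outer ELSE → rest
patient=Lena: ward='PED' → outer ELSE → rest
patient=Mira: ward='ICU' → outer ELSE → rest
patient=Omar: ward='PED' → outer ELSE → rest
patient=Sven: ward='ER' → outer ELSE → rest
patient=Tara: ward='ER' → outer ELSE → rest
patient=Wes: ward='GEN' → inner[systolic >= 156] → ok
patient=Xiu: ward='ICU' → outer ELSE → rest
patient=Zane: ward='SURG' → outer ELSE → rest

high, rest, rest, rest, rest, rest, rest, rest, rest, ok, rest, rest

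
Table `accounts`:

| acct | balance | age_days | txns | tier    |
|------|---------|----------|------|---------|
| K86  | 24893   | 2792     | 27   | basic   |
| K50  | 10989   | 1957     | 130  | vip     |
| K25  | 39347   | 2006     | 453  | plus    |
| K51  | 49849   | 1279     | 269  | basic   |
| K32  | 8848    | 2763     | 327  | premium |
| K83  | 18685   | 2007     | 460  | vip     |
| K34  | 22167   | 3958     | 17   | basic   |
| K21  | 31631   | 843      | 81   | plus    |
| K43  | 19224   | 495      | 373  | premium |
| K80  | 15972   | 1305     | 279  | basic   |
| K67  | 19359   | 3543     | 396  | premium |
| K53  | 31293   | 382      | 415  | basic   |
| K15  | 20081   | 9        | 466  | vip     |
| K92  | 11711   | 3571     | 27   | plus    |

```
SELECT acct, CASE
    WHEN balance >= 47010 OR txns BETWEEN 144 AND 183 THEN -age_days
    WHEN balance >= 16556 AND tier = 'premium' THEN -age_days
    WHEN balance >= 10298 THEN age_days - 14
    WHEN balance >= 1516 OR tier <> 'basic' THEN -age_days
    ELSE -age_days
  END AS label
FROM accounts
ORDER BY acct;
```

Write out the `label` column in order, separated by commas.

-5, 829, 1992, -2763, 3944, -495, 1943, -1279, 368, -3543, 1291, 1993, 2778, 3557

acct=K15: balance >= 10298 → -5
acct=K21: balance >= 10298 → 829
acct=K25: balance >= 10298 → 1992
acct=K32: balance >= 1516 OR tier <> 'basic' → -2763
acct=K34: balance >= 10298 → 3944
acct=K43: balance >= 16556 AND tier = 'premium' → -495
acct=K50: balance >= 10298 → 1943
acct=K51: balance >= 47010 OR txns BETWEEN 144 AND 183 → -1279
acct=K53: balance >= 10298 → 368
acct=K67: balance >= 16556 AND tier = 'premium' → -3543
acct=K80: balance >= 10298 → 1291
acct=K83: balance >= 10298 → 1993
acct=K86: balance >= 10298 → 2778
acct=K92: balance >= 10298 → 3557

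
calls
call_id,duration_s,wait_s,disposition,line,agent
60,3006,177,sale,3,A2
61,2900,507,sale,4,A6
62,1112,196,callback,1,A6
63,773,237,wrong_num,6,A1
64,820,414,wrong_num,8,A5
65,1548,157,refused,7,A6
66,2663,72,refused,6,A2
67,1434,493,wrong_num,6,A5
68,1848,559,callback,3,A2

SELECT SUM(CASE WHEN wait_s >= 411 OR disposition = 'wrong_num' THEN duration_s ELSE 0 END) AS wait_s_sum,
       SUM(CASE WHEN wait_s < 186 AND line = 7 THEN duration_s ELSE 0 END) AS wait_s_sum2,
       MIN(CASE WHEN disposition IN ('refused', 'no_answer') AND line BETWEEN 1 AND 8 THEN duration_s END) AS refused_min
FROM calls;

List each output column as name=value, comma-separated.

wait_s_sum=7775, wait_s_sum2=1548, refused_min=1548

[wait_s_sum: wait_s >= 411 OR disposition = 'wrong_num']
call_id=60: ✗
call_id=61: ✓ → 2900
call_id=62: ✗
call_id=63: ✓ → 773
call_id=64: ✓ → 820
call_id=65: ✗
call_id=66: ✗
call_id=67: ✓ → 1434
call_id=68: ✓ → 1848
wait_s_sum = 2900 + 773 + 820 + 1434 + 1848 = 7775
—
[wait_s_sum2: wait_s < 186 AND line = 7]
call_id=60: ✗
call_id=61: ✗
call_id=62: ✗
call_id=63: ✗
call_id=64: ✗
call_id=65: ✓ → 1548
call_id=66: ✗
call_id=67: ✗
call_id=68: ✗
wait_s_sum2 = 1548
—
[refused_min: disposition IN ('refused', 'no_answer') AND line BETWEEN 1 AND 8]
call_id=60: ✗
call_id=61: ✗
call_id=62: ✗
call_id=63: ✗
call_id=64: ✗
call_id=65: ✓ → 1548
call_id=66: ✓ → 2663
call_id=67: ✗
call_id=68: ✗
refused_min = MIN(1548, 2663) = 1548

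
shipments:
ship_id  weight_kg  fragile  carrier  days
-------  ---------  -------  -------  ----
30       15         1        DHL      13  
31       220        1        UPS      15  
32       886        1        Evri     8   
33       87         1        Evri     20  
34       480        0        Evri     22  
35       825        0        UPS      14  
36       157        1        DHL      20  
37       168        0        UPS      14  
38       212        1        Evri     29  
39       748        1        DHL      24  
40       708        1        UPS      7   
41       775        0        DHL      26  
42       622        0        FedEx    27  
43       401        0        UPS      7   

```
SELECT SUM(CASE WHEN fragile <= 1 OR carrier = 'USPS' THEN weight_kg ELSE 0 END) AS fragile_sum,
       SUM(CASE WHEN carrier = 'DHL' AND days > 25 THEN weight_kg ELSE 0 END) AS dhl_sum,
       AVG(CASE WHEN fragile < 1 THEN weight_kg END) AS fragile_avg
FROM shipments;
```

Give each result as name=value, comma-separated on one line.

[fragile_sum: fragile <= 1 OR carrier = 'USPS']
ship_id=30: ✓ → 15
ship_id=31: ✓ → 220
ship_id=32: ✓ → 886
ship_id=33: ✓ → 87
ship_id=34: ✓ → 480
ship_id=35: ✓ → 825
ship_id=36: ✓ → 157
ship_id=37: ✓ → 168
ship_id=38: ✓ → 212
ship_id=39: ✓ → 748
ship_id=40: ✓ → 708
ship_id=41: ✓ → 775
ship_id=42: ✓ → 622
ship_id=43: ✓ → 401
fragile_sum = 15 + 220 + 886 + 87 + 480 + 825 + 157 + 168 + 212 + 748 + 708 + 775 + 622 + 401 = 6304
—
[dhl_sum: carrier = 'DHL' AND days > 25]
ship_id=30: ✗
ship_id=31: ✗
ship_id=32: ✗
ship_id=33: ✗
ship_id=34: ✗
ship_id=35: ✗
ship_id=36: ✗
ship_id=37: ✗
ship_id=38: ✗
ship_id=39: ✗
ship_id=40: ✗
ship_id=41: ✓ → 775
ship_id=42: ✗
ship_id=43: ✗
dhl_sum = 775
—
[fragile_avg: fragile < 1]
ship_id=30: ✗
ship_id=31: ✗
ship_id=32: ✗
ship_id=33: ✗
ship_id=34: ✓ → 480
ship_id=35: ✓ → 825
ship_id=36: ✗
ship_id=37: ✓ → 168
ship_id=38: ✗
ship_id=39: ✗
ship_id=40: ✗
ship_id=41: ✓ → 775
ship_id=42: ✓ → 622
ship_id=43: ✓ → 401
fragile_avg = (480 + 825 + 168 + 775 + 622 + 401) / 6 = 545.1666666667

fragile_sum=6304, dhl_sum=775, fragile_avg=545.1666666667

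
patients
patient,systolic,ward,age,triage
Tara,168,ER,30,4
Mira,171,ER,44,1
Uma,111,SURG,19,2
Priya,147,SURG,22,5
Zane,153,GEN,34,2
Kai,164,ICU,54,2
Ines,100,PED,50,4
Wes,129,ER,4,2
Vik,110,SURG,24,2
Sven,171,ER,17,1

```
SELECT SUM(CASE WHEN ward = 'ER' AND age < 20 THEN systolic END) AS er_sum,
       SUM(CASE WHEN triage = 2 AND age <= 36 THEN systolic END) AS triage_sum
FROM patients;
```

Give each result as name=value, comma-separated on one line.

[er_sum: ward = 'ER' AND age < 20]
patient=Tara: ✗
patient=Mira: ✗
patient=Uma: ✗
patient=Priya: ✗
patient=Zane: ✗
patient=Kai: ✗
patient=Ines: ✗
patient=Wes: ✓ → 129
patient=Vik: ✗
patient=Sven: ✓ → 171
er_sum = 129 + 171 = 300
—
[triage_sum: triage = 2 AND age <= 36]
patient=Tara: ✗
patient=Mira: ✗
patient=Uma: ✓ → 111
patient=Priya: ✗
patient=Zane: ✓ → 153
patient=Kai: ✗
patient=Ines: ✗
patient=Wes: ✓ → 129
patient=Vik: ✓ → 110
patient=Sven: ✗
triage_sum = 111 + 153 + 129 + 110 = 503

er_sum=300, triage_sum=503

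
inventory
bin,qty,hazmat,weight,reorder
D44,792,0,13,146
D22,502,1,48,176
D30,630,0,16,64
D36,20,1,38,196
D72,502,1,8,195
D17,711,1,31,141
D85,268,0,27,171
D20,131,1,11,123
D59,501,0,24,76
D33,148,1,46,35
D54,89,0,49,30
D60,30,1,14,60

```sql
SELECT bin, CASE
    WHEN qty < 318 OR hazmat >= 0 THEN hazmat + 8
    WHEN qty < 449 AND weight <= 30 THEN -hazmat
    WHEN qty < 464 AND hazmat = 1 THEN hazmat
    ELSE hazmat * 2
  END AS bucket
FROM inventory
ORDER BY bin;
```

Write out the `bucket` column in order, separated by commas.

9, 9, 9, 8, 9, 9, 8, 8, 8, 9, 9, 8

bin=D17: qty < 318 OR hazmat >= 0 → 9
bin=D20: qty < 318 OR hazmat >= 0 → 9
bin=D22: qty < 318 OR hazmat >= 0 → 9
bin=D30: qty < 318 OR hazmat >= 0 → 8
bin=D33: qty < 318 OR hazmat >= 0 → 9
bin=D36: qty < 318 OR hazmat >= 0 → 9
bin=D44: qty < 318 OR hazmat >= 0 → 8
bin=D54: qty < 318 OR hazmat >= 0 → 8
bin=D59: qty < 318 OR hazmat >= 0 → 8
bin=D60: qty < 318 OR hazmat >= 0 → 9
bin=D72: qty < 318 OR hazmat >= 0 → 9
bin=D85: qty < 318 OR hazmat >= 0 → 8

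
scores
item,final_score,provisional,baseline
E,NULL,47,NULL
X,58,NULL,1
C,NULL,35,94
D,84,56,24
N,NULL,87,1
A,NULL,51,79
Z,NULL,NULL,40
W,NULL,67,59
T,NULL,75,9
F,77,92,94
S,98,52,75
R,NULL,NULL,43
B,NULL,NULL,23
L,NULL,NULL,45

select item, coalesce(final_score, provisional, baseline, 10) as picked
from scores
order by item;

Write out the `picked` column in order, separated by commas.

51, 23, 35, 84, 47, 77, 45, 87, 43, 98, 75, 67, 58, 40

item=A: final_score=NULL, provisional=51 → 51
item=B: final_score=NULL, provisional=NULL, baseline=23 → 23
item=C: final_score=NULL, provisional=35 → 35
item=D: final_score=84 → 84
item=E: final_score=NULL, provisional=47 → 47
item=F: final_score=77 → 77
item=L: final_score=NULL, provisional=NULL, baseline=45 → 45
item=N: final_score=NULL, provisional=87 → 87
item=R: final_score=NULL, provisional=NULL, baseline=43 → 43
item=S: final_score=98 → 98
item=T: final_score=NULL, provisional=75 → 75
item=W: final_score=NULL, provisional=67 → 67
item=X: final_score=58 → 58
item=Z: final_score=NULL, provisional=NULL, baseline=40 → 40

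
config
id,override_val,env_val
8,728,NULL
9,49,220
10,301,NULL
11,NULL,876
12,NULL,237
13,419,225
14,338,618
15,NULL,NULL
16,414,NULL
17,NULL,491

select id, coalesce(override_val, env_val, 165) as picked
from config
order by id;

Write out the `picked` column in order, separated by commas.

id=8: override_val=728 → 728
id=9: override_val=49 → 49
id=10: override_val=301 → 301
id=11: override_val=NULL, env_val=876 → 876
id=12: override_val=NULL, env_val=237 → 237
id=13: override_val=419 → 419
id=14: override_val=338 → 338
id=15: override_val=NULL, env_val=NULL, → literal 165 → 165
id=16: override_val=414 → 414
id=17: override_val=NULL, env_val=491 → 491

728, 49, 301, 876, 237, 419, 338, 165, 414, 491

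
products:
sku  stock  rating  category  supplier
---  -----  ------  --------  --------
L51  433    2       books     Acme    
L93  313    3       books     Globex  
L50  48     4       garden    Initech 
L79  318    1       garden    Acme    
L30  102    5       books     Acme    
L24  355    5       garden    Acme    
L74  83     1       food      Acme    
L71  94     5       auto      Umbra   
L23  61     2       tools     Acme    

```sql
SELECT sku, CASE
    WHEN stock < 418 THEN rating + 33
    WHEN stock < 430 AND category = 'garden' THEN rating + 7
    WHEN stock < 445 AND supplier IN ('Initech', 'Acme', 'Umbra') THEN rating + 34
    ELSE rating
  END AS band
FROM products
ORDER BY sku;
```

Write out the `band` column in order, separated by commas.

sku=L23: stock < 418 → 35
sku=L24: stock < 418 → 38
sku=L30: stock < 418 → 38
sku=L50: stock < 418 → 37
sku=L51: stock < 445 AND supplier IN ('Initech', 'Acme', 'Umbra') → 36
sku=L71: stock < 418 → 38
sku=L74: stock < 418 → 34
sku=L79: stock < 418 → 34
sku=L93: stock < 418 → 36

35, 38, 38, 37, 36, 38, 34, 34, 36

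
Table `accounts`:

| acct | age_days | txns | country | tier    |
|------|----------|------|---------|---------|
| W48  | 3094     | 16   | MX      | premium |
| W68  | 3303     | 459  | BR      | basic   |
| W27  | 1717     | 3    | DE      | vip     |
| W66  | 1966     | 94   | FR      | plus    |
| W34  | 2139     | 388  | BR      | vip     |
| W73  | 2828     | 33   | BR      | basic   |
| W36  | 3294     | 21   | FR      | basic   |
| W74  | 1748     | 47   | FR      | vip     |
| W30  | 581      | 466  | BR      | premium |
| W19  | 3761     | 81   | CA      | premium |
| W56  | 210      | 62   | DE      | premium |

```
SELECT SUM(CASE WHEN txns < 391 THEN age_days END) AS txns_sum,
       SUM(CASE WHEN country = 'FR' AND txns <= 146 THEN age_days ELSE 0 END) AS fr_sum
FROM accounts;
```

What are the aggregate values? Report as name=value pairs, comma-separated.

txns_sum=20757, fr_sum=7008

[txns_sum: txns < 391]
acct=W48: ✓ → 3094
acct=W68: ✗
acct=W27: ✓ → 1717
acct=W66: ✓ → 1966
acct=W34: ✓ → 2139
acct=W73: ✓ → 2828
acct=W36: ✓ → 3294
acct=W74: ✓ → 1748
acct=W30: ✗
acct=W19: ✓ → 3761
acct=W56: ✓ → 210
txns_sum = 3094 + 1717 + 1966 + 2139 + 2828 + 3294 + 1748 + 3761 + 210 = 20757
—
[fr_sum: country = 'FR' AND txns <= 146]
acct=W48: ✗
acct=W68: ✗
acct=W27: ✗
acct=W66: ✓ → 1966
acct=W34: ✗
acct=W73: ✗
acct=W36: ✓ → 3294
acct=W74: ✓ → 1748
acct=W30: ✗
acct=W19: ✗
acct=W56: ✗
fr_sum = 1966 + 3294 + 1748 = 7008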